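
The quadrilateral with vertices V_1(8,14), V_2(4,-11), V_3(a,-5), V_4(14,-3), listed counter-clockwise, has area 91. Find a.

7

The doubled signed area Σ (x_i y_{i+1} − x_{i+1} y_i) is linear in a.
With a=0 it equals 126; the coefficient of a is 8 (from the two edges through V_3).
So 8·a + 126 = 2·91 = 182 ⇒ a = 7.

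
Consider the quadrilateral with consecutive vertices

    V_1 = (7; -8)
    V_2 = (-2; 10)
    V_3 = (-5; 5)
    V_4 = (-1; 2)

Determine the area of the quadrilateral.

41.5

Σ = (54) + (40) + (-5) + (-6) = 83
Area = |Σ|/2 = 41.5.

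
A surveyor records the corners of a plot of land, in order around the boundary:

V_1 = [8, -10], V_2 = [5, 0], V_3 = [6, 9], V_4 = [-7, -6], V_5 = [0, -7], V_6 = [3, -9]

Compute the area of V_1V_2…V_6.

117

Apply Gauss's area formula: 2A = Σ (x_i·y_{i+1} − x_{i+1}·y_i), indices taken mod 6.
Σ = (50) + (45) + (27) + (49) + (21) + (42) = 234
Area = |Σ|/2 = 117.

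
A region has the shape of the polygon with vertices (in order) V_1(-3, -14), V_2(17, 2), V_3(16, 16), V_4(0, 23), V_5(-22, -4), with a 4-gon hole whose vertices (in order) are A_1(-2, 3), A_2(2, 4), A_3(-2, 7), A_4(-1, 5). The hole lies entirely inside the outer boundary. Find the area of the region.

815

Outer boundary:
Σ = (232) + (240) + (368) + (506) + (296) = 1642
Area = |Σ|/2 = 821.
Hole:
A_1→A_2: (-2)(4) − (2)(3) = -14
A_2→A_3: (2)(7) − (-2)(4) = 22
A_3→A_4: (-2)(5) − (-1)(7) = -3
A_4→A_1: (-1)(3) − (-2)(5) = 7
Σ = 12
Area = |Σ|/2 = 6.
Net area = 821 − 6 = 815.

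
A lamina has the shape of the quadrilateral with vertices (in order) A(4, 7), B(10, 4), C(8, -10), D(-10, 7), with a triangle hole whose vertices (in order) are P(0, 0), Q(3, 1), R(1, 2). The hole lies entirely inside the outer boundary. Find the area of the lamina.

161.5

Outer boundary:
Apply the shoelace (surveyor's) formula: 2A = Σ (x_i·y_{i+1} − x_{i+1}·y_i), indices taken mod 4.
Σ = (-54) + (-132) + (-44) + (-98) = -328
Area = |Σ|/2 = 164.
Hole:
Apply the shoelace (surveyor's) formula: 2A = Σ (x_i·y_{i+1} − x_{i+1}·y_i), indices taken mod 3.
Cross-terms: 0, 5, 0  ⇒  Σ = 5
Area = |Σ|/2 = 2.5.
Net area = 164 − 2.5 = 161.5.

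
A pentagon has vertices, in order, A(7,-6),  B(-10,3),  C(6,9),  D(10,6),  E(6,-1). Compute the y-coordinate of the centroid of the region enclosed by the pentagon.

Apply Gauss's area formula. First the cross-terms c_i = x_i·y_{i+1} − x_{i+1}·y_i:
  -39, -108, -54, -46, -29  ⇒  2A = -276, A = -138.
Then Σ (y_i + y_{i+1})·c_i = -2016, so ȳ = -2016 / (6·(-138)) = 56/23.

56/23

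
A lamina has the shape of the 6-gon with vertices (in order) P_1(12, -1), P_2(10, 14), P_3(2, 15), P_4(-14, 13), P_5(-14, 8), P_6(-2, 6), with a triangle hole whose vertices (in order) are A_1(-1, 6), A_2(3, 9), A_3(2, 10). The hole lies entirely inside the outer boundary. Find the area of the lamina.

230.5

Outer boundary:
Σ = (178) + (122) + (236) + (70) + (-68) + (-70) = 468
Area = |Σ|/2 = 234.
Hole:
Apply the shoelace formula: 2A = Σ (x_i·y_{i+1} − x_{i+1}·y_i), indices taken mod 3.
Cross-terms: -27, 12, 22  ⇒  Σ = 7
Area = |Σ|/2 = 3.5.
Net area = 234 − 3.5 = 230.5.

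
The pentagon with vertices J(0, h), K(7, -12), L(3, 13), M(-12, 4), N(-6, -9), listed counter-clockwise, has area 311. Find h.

Write out the shoelace sum; only the two edges meeting at J involve h:
2·Area = [((-6)·h − 0·(-9)) + (0·(-12) − 7·h)] + 427
       = -13·h + 427 = 622
⇒ h = -15.

-15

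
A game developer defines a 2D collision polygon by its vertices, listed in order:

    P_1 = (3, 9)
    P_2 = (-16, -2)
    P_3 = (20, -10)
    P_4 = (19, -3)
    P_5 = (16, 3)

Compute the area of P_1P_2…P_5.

354

Apply the shoelace (surveyor's) formula: 2A = Σ (x_i·y_{i+1} − x_{i+1}·y_i), indices taken mod 5.
Σ = (138) + (200) + (130) + (105) + (135) = 708
Area = |Σ|/2 = 354.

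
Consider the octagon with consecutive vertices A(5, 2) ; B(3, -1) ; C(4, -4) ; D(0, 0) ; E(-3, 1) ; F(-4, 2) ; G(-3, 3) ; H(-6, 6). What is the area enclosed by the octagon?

34.5

Σ = (-11) + (-8) + (0) + (0) + (-2) + (-6) + (0) + (-42) = -69
Area = |Σ|/2 = 34.5.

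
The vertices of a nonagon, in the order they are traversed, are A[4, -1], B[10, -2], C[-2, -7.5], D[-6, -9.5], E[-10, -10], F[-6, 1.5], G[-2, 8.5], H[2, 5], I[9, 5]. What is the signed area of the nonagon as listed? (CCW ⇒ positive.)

-176

Apply Gauss's area formula: 2A = Σ (x_i·y_{i+1} − x_{i+1}·y_i), indices taken mod 9.
Σ = (2) + (-79) + (-26) + (-35) + (-75) + (-48) + (-27) + (-35) + (-29) = -352
Signed area = Σ/2 = -176 (negative ⇒ clockwise traversal).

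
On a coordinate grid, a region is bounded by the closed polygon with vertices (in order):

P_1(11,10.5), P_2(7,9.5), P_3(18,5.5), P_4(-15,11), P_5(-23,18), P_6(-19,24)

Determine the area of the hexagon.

P_1→P_2: (11)(9.5) − (7)(10.5) = 31
P_2→P_3: (7)(5.5) − (18)(9.5) = -132.5
P_3→P_4: (18)(11) − (-15)(5.5) = 280.5
P_4→P_5: (-15)(18) − (-23)(11) = -17
P_5→P_6: (-23)(24) − (-19)(18) = -210
P_6→P_1: (-19)(10.5) − (11)(24) = -463.5
Σ = -511.5
Area = |Σ|/2 = 255.75.

255.75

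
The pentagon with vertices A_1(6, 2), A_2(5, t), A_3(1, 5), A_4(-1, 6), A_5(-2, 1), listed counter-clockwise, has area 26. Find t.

Write out the shoelace sum; only the two edges meeting at A_2 involve t:
2·Area = [(6·t − 5·2) + (5·5 − 1·t)] + 12
       = 5·t + 27 = 52
⇒ t = 5.

5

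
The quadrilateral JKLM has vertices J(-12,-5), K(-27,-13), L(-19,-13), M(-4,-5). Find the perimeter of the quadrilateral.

50

|JK| = √((-15)² + (-8)²) = √289 = 17
|KL| = √((8)² + (0)²) = √64 = 8
|LM| = √((15)² + (8)²) = √289 = 17
|MJ| = √((-8)² + (0)²) = √64 = 8
Perimeter = 17 + 8 + 17 + 8 = 50.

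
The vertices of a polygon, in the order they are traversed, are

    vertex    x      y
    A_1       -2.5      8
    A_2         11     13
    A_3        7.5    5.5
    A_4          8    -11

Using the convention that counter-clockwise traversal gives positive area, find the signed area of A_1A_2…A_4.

Σ = (-120.5) + (-37) + (-126.5) + (36.5) = -247.5
Signed area = Σ/2 = -123.75 (negative ⇒ clockwise traversal).

-123.75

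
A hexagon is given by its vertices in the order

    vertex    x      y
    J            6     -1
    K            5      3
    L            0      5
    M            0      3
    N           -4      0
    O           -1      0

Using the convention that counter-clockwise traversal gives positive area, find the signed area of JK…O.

Apply the shoelace formula: 2A = Σ (x_i·y_{i+1} − x_{i+1}·y_i), indices taken mod 6.
Cross-terms: 23, 25, 0, 12, 0, 1  ⇒  Σ = 61
Signed area = Σ/2 = 30.5 (positive ⇒ counter-clockwise traversal).

30.5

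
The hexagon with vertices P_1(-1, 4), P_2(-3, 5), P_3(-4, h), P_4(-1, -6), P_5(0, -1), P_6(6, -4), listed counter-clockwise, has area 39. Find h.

0

The doubled signed area Σ (x_i y_{i+1} − x_{i+1} y_i) is linear in h.
With h=0 it equals 78; the coefficient of h is -2 (from the two edges through P_3).
So -2·h + 78 = 2·39 = 78 ⇒ h = 0.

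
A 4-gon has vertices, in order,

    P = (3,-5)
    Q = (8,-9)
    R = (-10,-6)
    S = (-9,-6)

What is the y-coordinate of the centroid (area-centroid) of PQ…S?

Apply the shoelace formula. First the cross-terms c_i = x_i·y_{i+1} − x_{i+1}·y_i:
  13, -138, 6, 63  ⇒  2A = -56, A = -28.
Then Σ (y_i + y_{i+1})·c_i = 1123, so ȳ = 1123 / (6·(-28)) = -1123/168.

-1123/168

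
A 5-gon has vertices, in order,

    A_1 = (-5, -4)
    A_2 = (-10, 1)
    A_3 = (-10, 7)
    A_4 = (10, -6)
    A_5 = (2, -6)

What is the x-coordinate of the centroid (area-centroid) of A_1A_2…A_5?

Apply the surveyor's formula. First the cross-terms c_i = x_i·y_{i+1} − x_{i+1}·y_i:
  -45, -60, -10, -48, -38  ⇒  2A = -201, A = -100.5.
Then Σ (x_i + x_{i+1})·c_i = 1413, so x̄ = 1413 / (6·(-100.5)) = -157/67.

-157/67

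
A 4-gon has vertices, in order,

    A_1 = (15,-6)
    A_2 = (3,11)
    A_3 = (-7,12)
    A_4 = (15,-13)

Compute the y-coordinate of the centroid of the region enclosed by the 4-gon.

67/39

Apply the shoelace formula. First the cross-terms c_i = x_i·y_{i+1} − x_{i+1}·y_i:
  183, 113, -89, 105  ⇒  2A = 312, A = 156.
Then Σ (y_i + y_{i+1})·c_i = 1608, so ȳ = 1608 / (6·156) = 67/39.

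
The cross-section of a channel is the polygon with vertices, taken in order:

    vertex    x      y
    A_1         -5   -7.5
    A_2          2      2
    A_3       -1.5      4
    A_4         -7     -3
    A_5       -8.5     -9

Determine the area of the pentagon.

Apply Gauss's area formula: 2A = Σ (x_i·y_{i+1} − x_{i+1}·y_i), indices taken mod 5.
Σ = (5) + (11) + (32.5) + (37.5) + (18.75) = 104.75
Area = |Σ|/2 = 52.375.

52.375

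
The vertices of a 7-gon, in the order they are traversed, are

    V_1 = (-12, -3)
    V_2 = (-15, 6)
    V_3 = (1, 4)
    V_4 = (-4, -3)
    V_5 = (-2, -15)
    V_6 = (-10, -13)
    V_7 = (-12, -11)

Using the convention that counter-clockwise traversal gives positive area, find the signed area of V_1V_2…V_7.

Apply the shoelace formula: 2A = Σ (x_i·y_{i+1} − x_{i+1}·y_i), indices taken mod 7.
Σ = (-117) + (-66) + (13) + (54) + (-124) + (-46) + (-96) = -382
Signed area = Σ/2 = -191 (negative ⇒ clockwise traversal).

-191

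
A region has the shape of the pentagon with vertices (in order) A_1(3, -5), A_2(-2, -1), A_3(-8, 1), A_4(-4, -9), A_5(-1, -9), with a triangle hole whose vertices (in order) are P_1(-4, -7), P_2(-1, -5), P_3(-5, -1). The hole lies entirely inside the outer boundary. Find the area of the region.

Outer boundary:
Σ = (-13) + (-10) + (76) + (27) + (32) = 112
Area = |Σ|/2 = 56.
Hole:
Σ = (13) + (-24) + (31) = 20
Area = |Σ|/2 = 10.
Net area = 56 − 10 = 46.

46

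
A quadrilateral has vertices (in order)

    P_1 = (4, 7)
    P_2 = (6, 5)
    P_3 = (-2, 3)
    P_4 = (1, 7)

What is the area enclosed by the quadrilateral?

16

Cross-terms: -22, 28, -17, -21  ⇒  Σ = -32
Area = |Σ|/2 = 16.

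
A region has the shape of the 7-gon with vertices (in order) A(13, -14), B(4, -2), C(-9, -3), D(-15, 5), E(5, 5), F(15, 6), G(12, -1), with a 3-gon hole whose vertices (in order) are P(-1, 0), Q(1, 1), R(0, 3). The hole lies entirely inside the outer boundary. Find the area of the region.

Outer boundary:
Apply the shoelace (surveyor's) formula: 2A = Σ (x_i·y_{i+1} − x_{i+1}·y_i), indices taken mod 7.
Σ = (30) + (-30) + (-90) + (-100) + (-45) + (-87) + (-155) = -477
Area = |Σ|/2 = 238.5.
Hole:
Cross-terms: -1, 3, 3  ⇒  Σ = 5
Area = |Σ|/2 = 2.5.
Net area = 238.5 − 2.5 = 236.

236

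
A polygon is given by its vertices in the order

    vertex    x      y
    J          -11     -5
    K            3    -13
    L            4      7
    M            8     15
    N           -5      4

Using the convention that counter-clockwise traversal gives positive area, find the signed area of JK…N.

205.5

Apply Gauss's area formula: 2A = Σ (x_i·y_{i+1} − x_{i+1}·y_i), indices taken mod 5.
Σ = (158) + (73) + (4) + (107) + (69) = 411
Signed area = Σ/2 = 205.5 (positive ⇒ counter-clockwise traversal).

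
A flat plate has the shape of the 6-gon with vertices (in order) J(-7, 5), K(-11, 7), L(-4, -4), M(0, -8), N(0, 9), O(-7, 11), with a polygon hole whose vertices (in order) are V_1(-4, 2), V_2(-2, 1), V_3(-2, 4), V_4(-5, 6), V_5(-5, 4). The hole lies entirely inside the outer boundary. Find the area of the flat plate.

98.5

Outer boundary:
J→K: (-7)(7) − (-11)(5) = 6
K→L: (-11)(-4) − (-4)(7) = 72
L→M: (-4)(-8) − (0)(-4) = 32
M→N: (0)(9) − (0)(-8) = 0
N→O: (0)(11) − (-7)(9) = 63
O→J: (-7)(5) − (-7)(11) = 42
Σ = 215
Area = |Σ|/2 = 107.5.
Hole:
Apply the shoelace (surveyor's) formula: 2A = Σ (x_i·y_{i+1} − x_{i+1}·y_i), indices taken mod 5.
Σ = (0) + (-6) + (8) + (10) + (6) = 18
Area = |Σ|/2 = 9.
Net area = 107.5 − 9 = 98.5.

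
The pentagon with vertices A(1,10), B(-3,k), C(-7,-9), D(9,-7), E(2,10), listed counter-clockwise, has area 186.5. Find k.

The doubled signed area Σ (x_i y_{i+1} − x_{i+1} y_i) is linear in k.
With k=0 it equals 301; the coefficient of k is 8 (from the two edges through B).
So 8·k + 301 = 2·186.5 = 373 ⇒ k = 9.

9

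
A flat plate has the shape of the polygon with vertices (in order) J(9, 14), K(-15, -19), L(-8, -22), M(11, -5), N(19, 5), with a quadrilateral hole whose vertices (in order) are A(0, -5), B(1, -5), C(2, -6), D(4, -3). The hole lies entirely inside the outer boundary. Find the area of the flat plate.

431.5

Outer boundary:
J→K: (9)(-19) − (-15)(14) = 39
K→L: (-15)(-22) − (-8)(-19) = 178
L→M: (-8)(-5) − (11)(-22) = 282
M→N: (11)(5) − (19)(-5) = 150
N→J: (19)(14) − (9)(5) = 221
Σ = 870
Area = |Σ|/2 = 435.
Hole:
Apply the shoelace formula: 2A = Σ (x_i·y_{i+1} − x_{i+1}·y_i), indices taken mod 4.
Cross-terms: 5, 4, 18, -20  ⇒  Σ = 7
Area = |Σ|/2 = 3.5.
Net area = 435 − 3.5 = 431.5.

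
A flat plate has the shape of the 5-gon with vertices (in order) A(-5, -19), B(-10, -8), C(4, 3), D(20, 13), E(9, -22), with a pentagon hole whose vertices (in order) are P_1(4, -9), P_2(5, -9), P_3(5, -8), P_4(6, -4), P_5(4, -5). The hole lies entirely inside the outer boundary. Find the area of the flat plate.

491

Outer boundary:
Cross-terms: -150, 2, -8, -557, -281  ⇒  Σ = -994
Area = |Σ|/2 = 497.
Hole:
Apply Gauss's area formula: 2A = Σ (x_i·y_{i+1} − x_{i+1}·y_i), indices taken mod 5.
Σ = (9) + (5) + (28) + (-14) + (-16) = 12
Area = |Σ|/2 = 6.
Net area = 497 − 6 = 491.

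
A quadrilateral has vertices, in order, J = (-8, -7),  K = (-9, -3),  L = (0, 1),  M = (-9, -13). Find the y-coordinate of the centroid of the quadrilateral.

Apply Gauss's area formula. First the cross-terms c_i = x_i·y_{i+1} − x_{i+1}·y_i:
  -39, -9, 9, -41  ⇒  2A = -80, A = -40.
Then Σ (y_i + y_{i+1})·c_i = 1120, so ȳ = 1120 / (6·(-40)) = -14/3.

-14/3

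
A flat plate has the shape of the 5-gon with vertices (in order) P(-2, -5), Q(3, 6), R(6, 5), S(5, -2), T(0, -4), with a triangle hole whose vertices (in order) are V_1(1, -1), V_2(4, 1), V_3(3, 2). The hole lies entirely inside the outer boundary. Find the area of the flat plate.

Outer boundary:
Apply the shoelace (surveyor's) formula: 2A = Σ (x_i·y_{i+1} − x_{i+1}·y_i), indices taken mod 5.
P→Q: (-2)(6) − (3)(-5) = 3
Q→R: (3)(5) − (6)(6) = -21
R→S: (6)(-2) − (5)(5) = -37
S→T: (5)(-4) − (0)(-2) = -20
T→P: (0)(-5) − (-2)(-4) = -8
Σ = -83
Area = |Σ|/2 = 41.5.
Hole:
Apply Gauss's area formula: 2A = Σ (x_i·y_{i+1} − x_{i+1}·y_i), indices taken mod 3.
V_1→V_2: (1)(1) − (4)(-1) = 5
V_2→V_3: (4)(2) − (3)(1) = 5
V_3→V_1: (3)(-1) − (1)(2) = -5
Σ = 5
Area = |Σ|/2 = 2.5.
Net area = 41.5 − 2.5 = 39.

39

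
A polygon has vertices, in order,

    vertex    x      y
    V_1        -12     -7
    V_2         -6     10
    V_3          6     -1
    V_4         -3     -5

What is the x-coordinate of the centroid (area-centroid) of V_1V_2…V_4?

Apply the surveyor's formula. First the cross-terms c_i = x_i·y_{i+1} − x_{i+1}·y_i:
  -162, -54, -33, -39  ⇒  2A = -288, A = -144.
Then Σ (x_i + x_{i+1})·c_i = 3402, so x̄ = 3402 / (6·(-144)) = -3.9375.

-3.9375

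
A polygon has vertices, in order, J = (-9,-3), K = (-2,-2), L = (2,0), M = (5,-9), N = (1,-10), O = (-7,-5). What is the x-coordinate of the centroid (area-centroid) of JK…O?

-55/71

Apply the shoelace formula. First the cross-terms c_i = x_i·y_{i+1} − x_{i+1}·y_i:
  12, 4, -18, -41, -75, -24  ⇒  2A = -142, A = -71.
Then Σ (x_i + x_{i+1})·c_i = 330, so x̄ = 330 / (6·(-71)) = -55/71.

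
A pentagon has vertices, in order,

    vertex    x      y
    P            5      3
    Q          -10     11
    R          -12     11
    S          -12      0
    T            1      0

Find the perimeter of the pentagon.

48

|PQ| = √((-15)² + (8)²) = √289 = 17
|QR| = √((-2)² + (0)²) = √4 = 2
|RS| = √((0)² + (-11)²) = √121 = 11
|ST| = √((13)² + (0)²) = √169 = 13
|TP| = √((4)² + (3)²) = √25 = 5
Perimeter = 17 + 2 + 11 + 13 + 5 = 48.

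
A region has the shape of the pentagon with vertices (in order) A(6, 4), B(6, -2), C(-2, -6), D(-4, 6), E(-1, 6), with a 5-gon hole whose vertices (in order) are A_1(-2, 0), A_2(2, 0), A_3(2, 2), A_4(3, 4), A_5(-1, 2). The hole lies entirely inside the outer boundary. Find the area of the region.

Outer boundary:
Σ = (-36) + (-40) + (-36) + (-18) + (-40) = -170
Area = |Σ|/2 = 85.
Hole:
Σ = (0) + (4) + (2) + (10) + (4) = 20
Area = |Σ|/2 = 10.
Net area = 85 − 10 = 75.

75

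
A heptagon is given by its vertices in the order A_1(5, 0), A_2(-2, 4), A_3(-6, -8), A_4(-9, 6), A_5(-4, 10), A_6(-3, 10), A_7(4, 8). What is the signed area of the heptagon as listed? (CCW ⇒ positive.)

Apply the shoelace formula: 2A = Σ (x_i·y_{i+1} − x_{i+1}·y_i), indices taken mod 7.
Σ = (20) + (40) + (-108) + (-66) + (-10) + (-64) + (-40) = -228
Signed area = Σ/2 = -114 (negative ⇒ clockwise traversal).

-114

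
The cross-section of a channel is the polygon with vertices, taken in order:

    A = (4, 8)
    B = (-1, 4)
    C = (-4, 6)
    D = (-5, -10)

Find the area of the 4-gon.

52

Apply the surveyor's formula: 2A = Σ (x_i·y_{i+1} − x_{i+1}·y_i), indices taken mod 4.
Cross-terms: 24, 10, 70, 0  ⇒  Σ = 104
Area = |Σ|/2 = 52.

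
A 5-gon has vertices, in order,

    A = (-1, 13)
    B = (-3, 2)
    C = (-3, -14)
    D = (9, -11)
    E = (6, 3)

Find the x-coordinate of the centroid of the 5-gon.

Apply the surveyor's formula. First the cross-terms c_i = x_i·y_{i+1} − x_{i+1}·y_i:
  37, 48, 159, 93, 81  ⇒  2A = 418, A = 209.
Then Σ (x_i + x_{i+1})·c_i = 2318, so x̄ = 2318 / (6·209) = 61/33.

61/33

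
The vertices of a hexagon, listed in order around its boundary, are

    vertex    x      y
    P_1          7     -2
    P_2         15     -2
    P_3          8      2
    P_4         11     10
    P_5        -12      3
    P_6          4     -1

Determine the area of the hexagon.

Σ = (16) + (46) + (58) + (153) + (0) + (-1) = 272
Area = |Σ|/2 = 136.

136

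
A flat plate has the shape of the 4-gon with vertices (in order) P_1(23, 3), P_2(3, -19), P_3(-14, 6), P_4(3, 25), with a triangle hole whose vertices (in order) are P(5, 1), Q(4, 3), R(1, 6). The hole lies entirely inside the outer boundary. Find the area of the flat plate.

Outer boundary:
Cross-terms: -446, -248, -368, -566  ⇒  Σ = -1628
Area = |Σ|/2 = 814.
Hole:
Apply the shoelace formula: 2A = Σ (x_i·y_{i+1} − x_{i+1}·y_i), indices taken mod 3.
P→Q: (5)(3) − (4)(1) = 11
Q→R: (4)(6) − (1)(3) = 21
R→P: (1)(1) − (5)(6) = -29
Σ = 3
Area = |Σ|/2 = 1.5.
Net area = 814 − 1.5 = 812.5.

812.5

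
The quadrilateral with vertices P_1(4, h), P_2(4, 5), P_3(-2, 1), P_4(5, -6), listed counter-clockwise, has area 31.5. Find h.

Write out the shoelace sum; only the two edges meeting at P_1 involve h:
2·Area = [(5·h − 4·(-6)) + (4·5 − 4·h)] + 21
       = 1·h + 65 = 63
⇒ h = -2.

-2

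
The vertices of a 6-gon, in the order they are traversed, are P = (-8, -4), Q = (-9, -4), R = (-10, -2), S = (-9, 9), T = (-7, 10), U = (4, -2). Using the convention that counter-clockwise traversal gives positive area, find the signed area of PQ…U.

-109.5

Σ = (-4) + (-22) + (-108) + (-27) + (-26) + (-32) = -219
Signed area = Σ/2 = -109.5 (negative ⇒ clockwise traversal).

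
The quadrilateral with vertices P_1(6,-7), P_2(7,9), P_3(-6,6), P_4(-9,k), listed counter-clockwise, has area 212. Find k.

-9

The doubled signed area Σ (x_i y_{i+1} − x_{i+1} y_i) is linear in k.
With k=0 it equals 316; the coefficient of k is -12 (from the two edges through P_4).
So -12·k + 316 = 2·212 = 424 ⇒ k = -9.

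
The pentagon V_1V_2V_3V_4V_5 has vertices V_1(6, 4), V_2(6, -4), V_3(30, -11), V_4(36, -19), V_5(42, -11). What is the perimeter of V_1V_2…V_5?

92

|V_1V_2| = √((0)² + (-8)²) = √64 = 8
|V_2V_3| = √((24)² + (-7)²) = √625 = 25
|V_3V_4| = √((6)² + (-8)²) = √100 = 10
|V_4V_5| = √((6)² + (8)²) = √100 = 10
|V_5V_1| = √((-36)² + (15)²) = √1521 = 39
Perimeter = 8 + 25 + 10 + 10 + 39 = 92.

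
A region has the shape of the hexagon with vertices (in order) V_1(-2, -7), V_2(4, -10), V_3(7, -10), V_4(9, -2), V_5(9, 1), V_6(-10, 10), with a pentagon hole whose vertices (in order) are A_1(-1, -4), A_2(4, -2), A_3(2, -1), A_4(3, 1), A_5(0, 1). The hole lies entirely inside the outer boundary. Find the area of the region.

Outer boundary:
Apply the shoelace (surveyor's) formula: 2A = Σ (x_i·y_{i+1} − x_{i+1}·y_i), indices taken mod 6.
Σ = (48) + (30) + (76) + (27) + (100) + (90) = 371
Area = |Σ|/2 = 185.5.
Hole:
Apply the shoelace (surveyor's) formula: 2A = Σ (x_i·y_{i+1} − x_{i+1}·y_i), indices taken mod 5.
Σ = (18) + (0) + (5) + (3) + (1) = 27
Area = |Σ|/2 = 13.5.
Net area = 185.5 − 13.5 = 172.

172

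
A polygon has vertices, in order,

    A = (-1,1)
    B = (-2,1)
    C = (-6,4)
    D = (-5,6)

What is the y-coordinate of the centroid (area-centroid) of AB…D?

Apply the surveyor's formula. First the cross-terms c_i = x_i·y_{i+1} − x_{i+1}·y_i:
  1, -2, -16, 1  ⇒  2A = -16, A = -8.
Then Σ (y_i + y_{i+1})·c_i = -161, so ȳ = -161 / (6·(-8)) = 161/48.

161/48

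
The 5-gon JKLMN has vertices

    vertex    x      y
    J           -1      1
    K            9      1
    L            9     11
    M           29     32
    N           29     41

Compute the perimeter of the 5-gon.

|JK| = √((10)² + (0)²) = √100 = 10
|KL| = √((0)² + (10)²) = √100 = 10
|LM| = √((20)² + (21)²) = √841 = 29
|MN| = √((0)² + (9)²) = √81 = 9
|NJ| = √((-30)² + (-40)²) = √2500 = 50
Perimeter = 10 + 10 + 29 + 9 + 50 = 108.

108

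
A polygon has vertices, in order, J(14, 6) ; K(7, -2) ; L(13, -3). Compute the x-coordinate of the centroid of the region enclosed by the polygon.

Apply the shoelace (surveyor's) formula. First the cross-terms c_i = x_i·y_{i+1} − x_{i+1}·y_i:
  -70, 5, 120  ⇒  2A = 55, A = 27.5.
Then Σ (x_i + x_{i+1})·c_i = 1870, so x̄ = 1870 / (6·27.5) = 34/3.

34/3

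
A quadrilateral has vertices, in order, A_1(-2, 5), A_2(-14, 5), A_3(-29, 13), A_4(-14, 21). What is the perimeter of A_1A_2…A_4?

|A_1A_2| = √((-12)² + (0)²) = √144 = 12
|A_2A_3| = √((-15)² + (8)²) = √289 = 17
|A_3A_4| = √((15)² + (8)²) = √289 = 17
|A_4A_1| = √((12)² + (-16)²) = √400 = 20
Perimeter = 12 + 17 + 17 + 20 = 66.

66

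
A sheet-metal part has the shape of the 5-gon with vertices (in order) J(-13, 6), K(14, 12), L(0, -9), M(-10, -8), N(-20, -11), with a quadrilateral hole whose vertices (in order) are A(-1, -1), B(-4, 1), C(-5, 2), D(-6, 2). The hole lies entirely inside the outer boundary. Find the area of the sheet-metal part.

Outer boundary:
Apply the shoelace formula: 2A = Σ (x_i·y_{i+1} − x_{i+1}·y_i), indices taken mod 5.
Cross-terms: -240, -126, -90, -50, -263  ⇒  Σ = -769
Area = |Σ|/2 = 384.5.
Hole:
Apply the surveyor's formula: 2A = Σ (x_i·y_{i+1} − x_{i+1}·y_i), indices taken mod 4.
Cross-terms: -5, -3, 2, 8  ⇒  Σ = 2
Area = |Σ|/2 = 1.
Net area = 384.5 − 1 = 383.5.

383.5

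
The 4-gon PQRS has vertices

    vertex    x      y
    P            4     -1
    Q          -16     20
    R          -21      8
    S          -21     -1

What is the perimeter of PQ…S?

|PQ| = √((-20)² + (21)²) = √841 = 29
|QR| = √((-5)² + (-12)²) = √169 = 13
|RS| = √((0)² + (-9)²) = √81 = 9
|SP| = √((25)² + (0)²) = √625 = 25
Perimeter = 29 + 13 + 9 + 25 = 76.

76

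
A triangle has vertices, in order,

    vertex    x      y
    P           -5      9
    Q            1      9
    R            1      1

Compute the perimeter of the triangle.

|PQ| = √((6)² + (0)²) = √36 = 6
|QR| = √((0)² + (-8)²) = √64 = 8
|RP| = √((-6)² + (8)²) = √100 = 10
Perimeter = 6 + 8 + 10 = 24.

24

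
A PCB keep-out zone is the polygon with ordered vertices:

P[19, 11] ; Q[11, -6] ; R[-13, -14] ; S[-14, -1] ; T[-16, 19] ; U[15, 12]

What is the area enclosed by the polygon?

Apply the shoelace formula: 2A = Σ (x_i·y_{i+1} − x_{i+1}·y_i), indices taken mod 6.
Σ = (-235) + (-232) + (-183) + (-282) + (-477) + (-63) = -1472
Area = |Σ|/2 = 736.

736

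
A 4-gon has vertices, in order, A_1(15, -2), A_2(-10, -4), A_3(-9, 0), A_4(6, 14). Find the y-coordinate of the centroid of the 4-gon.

Apply the shoelace (surveyor's) formula. First the cross-terms c_i = x_i·y_{i+1} − x_{i+1}·y_i:
  -80, -36, -126, -222  ⇒  2A = -464, A = -232.
Then Σ (y_i + y_{i+1})·c_i = -3804, so ȳ = -3804 / (6·(-232)) = 317/116.

317/116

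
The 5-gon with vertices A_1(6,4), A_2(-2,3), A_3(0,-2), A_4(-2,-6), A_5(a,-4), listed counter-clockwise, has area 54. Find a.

The doubled signed area Σ (x_i y_{i+1} − x_{i+1} y_i) is linear in a.
With a=0 it equals 58; the coefficient of a is 10 (from the two edges through A_5).
So 10·a + 58 = 2·54 = 108 ⇒ a = 5.

5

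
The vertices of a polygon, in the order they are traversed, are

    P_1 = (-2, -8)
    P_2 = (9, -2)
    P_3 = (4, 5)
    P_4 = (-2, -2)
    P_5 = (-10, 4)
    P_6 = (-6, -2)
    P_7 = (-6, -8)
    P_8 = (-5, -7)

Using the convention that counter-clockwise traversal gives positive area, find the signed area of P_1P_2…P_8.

Σ = (76) + (53) + (2) + (-28) + (44) + (36) + (2) + (26) = 211
Signed area = Σ/2 = 105.5 (positive ⇒ counter-clockwise traversal).

105.5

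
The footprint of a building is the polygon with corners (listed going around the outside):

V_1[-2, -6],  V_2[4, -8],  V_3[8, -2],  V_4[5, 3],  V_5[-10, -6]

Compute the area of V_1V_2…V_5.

89

V_1→V_2: (-2)(-8) − (4)(-6) = 40
V_2→V_3: (4)(-2) − (8)(-8) = 56
V_3→V_4: (8)(3) − (5)(-2) = 34
V_4→V_5: (5)(-6) − (-10)(3) = 0
V_5→V_1: (-10)(-6) − (-2)(-6) = 48
Σ = 178
Area = |Σ|/2 = 89.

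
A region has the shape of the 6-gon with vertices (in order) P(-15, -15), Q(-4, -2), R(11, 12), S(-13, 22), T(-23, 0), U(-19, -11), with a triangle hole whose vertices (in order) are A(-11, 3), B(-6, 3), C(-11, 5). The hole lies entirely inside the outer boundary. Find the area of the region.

Outer boundary:
Apply the shoelace formula: 2A = Σ (x_i·y_{i+1} − x_{i+1}·y_i), indices taken mod 6.
Σ = (-30) + (-26) + (398) + (506) + (253) + (120) = 1221
Area = |Σ|/2 = 610.5.
Hole:
Apply the surveyor's formula: 2A = Σ (x_i·y_{i+1} − x_{i+1}·y_i), indices taken mod 3.
A→B: (-11)(3) − (-6)(3) = -15
B→C: (-6)(5) − (-11)(3) = 3
C→A: (-11)(3) − (-11)(5) = 22
Σ = 10
Area = |Σ|/2 = 5.
Net area = 610.5 − 5 = 605.5.

605.5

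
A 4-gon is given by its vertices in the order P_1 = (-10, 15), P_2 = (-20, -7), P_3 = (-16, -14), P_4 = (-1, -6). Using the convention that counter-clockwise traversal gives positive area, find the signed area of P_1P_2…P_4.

272.5

Σ = (370) + (168) + (82) + (-75) = 545
Signed area = Σ/2 = 272.5 (positive ⇒ counter-clockwise traversal).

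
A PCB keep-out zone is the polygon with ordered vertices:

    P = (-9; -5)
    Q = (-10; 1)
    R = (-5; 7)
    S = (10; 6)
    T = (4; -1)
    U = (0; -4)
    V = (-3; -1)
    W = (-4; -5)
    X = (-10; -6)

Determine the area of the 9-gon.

152.5

Apply the surveyor's formula: 2A = Σ (x_i·y_{i+1} − x_{i+1}·y_i), indices taken mod 9.
P→Q: (-9)(1) − (-10)(-5) = -59
Q→R: (-10)(7) − (-5)(1) = -65
R→S: (-5)(6) − (10)(7) = -100
S→T: (10)(-1) − (4)(6) = -34
T→U: (4)(-4) − (0)(-1) = -16
U→V: (0)(-1) − (-3)(-4) = -12
V→W: (-3)(-5) − (-4)(-1) = 11
W→X: (-4)(-6) − (-10)(-5) = -26
X→P: (-10)(-5) − (-9)(-6) = -4
Σ = -305
Area = |Σ|/2 = 152.5.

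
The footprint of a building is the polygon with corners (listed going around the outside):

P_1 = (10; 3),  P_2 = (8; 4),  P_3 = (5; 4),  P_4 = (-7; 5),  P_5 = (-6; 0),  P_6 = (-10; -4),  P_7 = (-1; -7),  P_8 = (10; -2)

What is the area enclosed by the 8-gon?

Apply the shoelace (surveyor's) formula: 2A = Σ (x_i·y_{i+1} − x_{i+1}·y_i), indices taken mod 8.
Σ = (16) + (12) + (53) + (30) + (24) + (66) + (72) + (50) = 323
Area = |Σ|/2 = 161.5.

161.5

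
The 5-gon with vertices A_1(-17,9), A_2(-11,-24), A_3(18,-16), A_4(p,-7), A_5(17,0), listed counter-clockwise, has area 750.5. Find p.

The doubled signed area Σ (x_i y_{i+1} − x_{i+1} y_i) is linear in p.
With p=0 it equals 1261; the coefficient of p is 16 (from the two edges through A_4).
So 16·p + 1261 = 2·750.5 = 1501 ⇒ p = 15.

15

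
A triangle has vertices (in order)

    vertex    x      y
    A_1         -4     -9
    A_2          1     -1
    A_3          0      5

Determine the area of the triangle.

Apply the shoelace formula: 2A = Σ (x_i·y_{i+1} − x_{i+1}·y_i), indices taken mod 3.
Σ = (13) + (5) + (20) = 38
Area = |Σ|/2 = 19.

19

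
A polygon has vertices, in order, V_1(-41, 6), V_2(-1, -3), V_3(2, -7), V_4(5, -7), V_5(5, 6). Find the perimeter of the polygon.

|V_1V_2| = √((40)² + (-9)²) = √1681 = 41
|V_2V_3| = √((3)² + (-4)²) = √25 = 5
|V_3V_4| = √((3)² + (0)²) = √9 = 3
|V_4V_5| = √((0)² + (13)²) = √169 = 13
|V_5V_1| = √((-46)² + (0)²) = √2116 = 46
Perimeter = 41 + 5 + 3 + 13 + 46 = 108.

108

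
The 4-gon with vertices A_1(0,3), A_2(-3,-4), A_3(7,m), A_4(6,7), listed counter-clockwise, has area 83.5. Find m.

-7

The doubled signed area Σ (x_i y_{i+1} − x_{i+1} y_i) is linear in m.
With m=0 it equals 104; the coefficient of m is -9 (from the two edges through A_3).
So -9·m + 104 = 2·83.5 = 167 ⇒ m = -7.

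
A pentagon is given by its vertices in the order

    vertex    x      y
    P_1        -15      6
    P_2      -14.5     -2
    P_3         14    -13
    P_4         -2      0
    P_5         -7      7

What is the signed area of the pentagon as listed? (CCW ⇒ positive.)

Apply the surveyor's formula: 2A = Σ (x_i·y_{i+1} − x_{i+1}·y_i), indices taken mod 5.
Σ = (117) + (216.5) + (-26) + (-14) + (63) = 356.5
Signed area = Σ/2 = 178.25 (positive ⇒ counter-clockwise traversal).

178.25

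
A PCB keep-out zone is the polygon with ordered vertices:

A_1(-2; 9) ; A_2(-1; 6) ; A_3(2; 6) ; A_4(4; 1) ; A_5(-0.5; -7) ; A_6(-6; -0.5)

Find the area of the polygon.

83.625

Σ = (-3) + (-18) + (-22) + (-27.5) + (-41.75) + (-55) = -167.25
Area = |Σ|/2 = 83.625.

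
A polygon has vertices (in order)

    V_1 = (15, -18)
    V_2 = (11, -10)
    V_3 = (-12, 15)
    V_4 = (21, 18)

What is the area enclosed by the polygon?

543

Apply the surveyor's formula: 2A = Σ (x_i·y_{i+1} − x_{i+1}·y_i), indices taken mod 4.
Σ = (48) + (45) + (-531) + (-648) = -1086
Area = |Σ|/2 = 543.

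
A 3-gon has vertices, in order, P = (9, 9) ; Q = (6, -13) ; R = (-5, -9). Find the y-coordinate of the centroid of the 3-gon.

Apply the shoelace formula. First the cross-terms c_i = x_i·y_{i+1} − x_{i+1}·y_i:
  -171, -119, 36  ⇒  2A = -254, A = -127.
Then Σ (y_i + y_{i+1})·c_i = 3302, so ȳ = 3302 / (6·(-127)) = -13/3.

-13/3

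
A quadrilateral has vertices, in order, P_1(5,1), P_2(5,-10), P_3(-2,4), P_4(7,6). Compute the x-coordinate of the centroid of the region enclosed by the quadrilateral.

171/59

Apply the shoelace formula. First the cross-terms c_i = x_i·y_{i+1} − x_{i+1}·y_i:
  -55, 0, -40, -23  ⇒  2A = -118, A = -59.
Then Σ (x_i + x_{i+1})·c_i = -1026, so x̄ = -1026 / (6·(-59)) = 171/59.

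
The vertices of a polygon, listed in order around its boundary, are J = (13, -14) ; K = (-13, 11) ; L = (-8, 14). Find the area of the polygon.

101.5

Apply the shoelace (surveyor's) formula: 2A = Σ (x_i·y_{i+1} − x_{i+1}·y_i), indices taken mod 3.
Σ = (-39) + (-94) + (-70) = -203
Area = |Σ|/2 = 101.5.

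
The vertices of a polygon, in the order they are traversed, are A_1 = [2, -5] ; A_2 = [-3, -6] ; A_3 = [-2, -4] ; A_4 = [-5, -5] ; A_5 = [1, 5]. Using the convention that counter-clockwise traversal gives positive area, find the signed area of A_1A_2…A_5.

-36

Apply Gauss's area formula: 2A = Σ (x_i·y_{i+1} − x_{i+1}·y_i), indices taken mod 5.
Σ = (-27) + (0) + (-10) + (-20) + (-15) = -72
Signed area = Σ/2 = -36 (negative ⇒ clockwise traversal).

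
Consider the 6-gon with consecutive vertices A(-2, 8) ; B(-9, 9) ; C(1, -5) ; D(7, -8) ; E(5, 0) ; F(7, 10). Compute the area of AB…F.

Apply the surveyor's formula: 2A = Σ (x_i·y_{i+1} − x_{i+1}·y_i), indices taken mod 6.
Cross-terms: 54, 36, 27, 40, 50, 76  ⇒  Σ = 283
Area = |Σ|/2 = 141.5.

141.5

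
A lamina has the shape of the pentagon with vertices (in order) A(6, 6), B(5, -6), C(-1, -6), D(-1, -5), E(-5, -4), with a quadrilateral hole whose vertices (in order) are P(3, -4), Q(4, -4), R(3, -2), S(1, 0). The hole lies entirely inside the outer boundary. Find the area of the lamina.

Outer boundary:
Apply the surveyor's formula: 2A = Σ (x_i·y_{i+1} − x_{i+1}·y_i), indices taken mod 5.
A→B: (6)(-6) − (5)(6) = -66
B→C: (5)(-6) − (-1)(-6) = -36
C→D: (-1)(-5) − (-1)(-6) = -1
D→E: (-1)(-4) − (-5)(-5) = -21
E→A: (-5)(6) − (6)(-4) = -6
Σ = -130
Area = |Σ|/2 = 65.
Hole:
Apply Gauss's area formula: 2A = Σ (x_i·y_{i+1} − x_{i+1}·y_i), indices taken mod 4.
Σ = (4) + (4) + (2) + (-4) = 6
Area = |Σ|/2 = 3.
Net area = 65 − 3 = 62.

62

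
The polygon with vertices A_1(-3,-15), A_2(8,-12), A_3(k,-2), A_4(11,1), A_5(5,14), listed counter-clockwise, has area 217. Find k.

The doubled signed area Σ (x_i y_{i+1} − x_{i+1} y_i) is linear in k.
With k=0 it equals 278; the coefficient of k is 13 (from the two edges through A_3).
So 13·k + 278 = 2·217 = 434 ⇒ k = 12.

12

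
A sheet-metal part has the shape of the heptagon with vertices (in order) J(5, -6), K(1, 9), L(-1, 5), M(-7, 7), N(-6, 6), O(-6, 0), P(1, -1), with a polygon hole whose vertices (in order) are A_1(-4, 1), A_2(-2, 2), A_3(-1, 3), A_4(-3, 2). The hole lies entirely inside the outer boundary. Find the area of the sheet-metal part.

Outer boundary:
Apply the shoelace formula: 2A = Σ (x_i·y_{i+1} − x_{i+1}·y_i), indices taken mod 7.
J→K: (5)(9) − (1)(-6) = 51
K→L: (1)(5) − (-1)(9) = 14
L→M: (-1)(7) − (-7)(5) = 28
M→N: (-7)(6) − (-6)(7) = 0
N→O: (-6)(0) − (-6)(6) = 36
O→P: (-6)(-1) − (1)(0) = 6
P→J: (1)(-6) − (5)(-1) = -1
Σ = 134
Area = |Σ|/2 = 67.
Hole:
Σ = (-6) + (-4) + (7) + (5) = 2
Area = |Σ|/2 = 1.
Net area = 67 − 1 = 66.

66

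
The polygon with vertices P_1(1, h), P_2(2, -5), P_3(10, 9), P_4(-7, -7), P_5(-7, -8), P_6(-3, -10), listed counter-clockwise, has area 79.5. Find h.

-8

The doubled signed area Σ (x_i y_{i+1} − x_{i+1} y_i) is linear in h.
With h=0 it equals 119; the coefficient of h is -5 (from the two edges through P_1).
So -5·h + 119 = 2·79.5 = 159 ⇒ h = -8.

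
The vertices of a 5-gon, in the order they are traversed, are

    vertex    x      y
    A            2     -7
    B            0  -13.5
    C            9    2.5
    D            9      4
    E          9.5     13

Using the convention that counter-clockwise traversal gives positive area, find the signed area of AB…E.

Apply the shoelace (surveyor's) formula: 2A = Σ (x_i·y_{i+1} − x_{i+1}·y_i), indices taken mod 5.
Σ = (-27) + (121.5) + (13.5) + (79) + (-92.5) = 94.5
Signed area = Σ/2 = 47.25 (positive ⇒ counter-clockwise traversal).

47.25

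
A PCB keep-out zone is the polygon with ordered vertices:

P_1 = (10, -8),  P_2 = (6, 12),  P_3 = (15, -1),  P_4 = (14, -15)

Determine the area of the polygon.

95.5

Apply the shoelace (surveyor's) formula: 2A = Σ (x_i·y_{i+1} − x_{i+1}·y_i), indices taken mod 4.
P_1→P_2: (10)(12) − (6)(-8) = 168
P_2→P_3: (6)(-1) − (15)(12) = -186
P_3→P_4: (15)(-15) − (14)(-1) = -211
P_4→P_1: (14)(-8) − (10)(-15) = 38
Σ = -191
Area = |Σ|/2 = 95.5.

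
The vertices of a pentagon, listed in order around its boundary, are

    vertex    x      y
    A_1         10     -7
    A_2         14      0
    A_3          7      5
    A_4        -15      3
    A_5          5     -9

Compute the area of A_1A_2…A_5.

Apply the shoelace formula: 2A = Σ (x_i·y_{i+1} − x_{i+1}·y_i), indices taken mod 5.
Cross-terms: 98, 70, 96, 120, 55  ⇒  Σ = 439
Area = |Σ|/2 = 219.5.

219.5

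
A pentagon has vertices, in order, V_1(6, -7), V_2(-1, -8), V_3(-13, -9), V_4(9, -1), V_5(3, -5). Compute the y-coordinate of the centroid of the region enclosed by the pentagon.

Apply the shoelace (surveyor's) formula. First the cross-terms c_i = x_i·y_{i+1} − x_{i+1}·y_i:
  -55, -95, 94, -42, 9  ⇒  2A = -89, A = -44.5.
Then Σ (y_i + y_{i+1})·c_i = 1644, so ȳ = 1644 / (6·(-44.5)) = -548/89.

-548/89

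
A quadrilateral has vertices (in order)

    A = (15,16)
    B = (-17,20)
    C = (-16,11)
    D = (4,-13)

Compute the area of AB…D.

564

A→B: (15)(20) − (-17)(16) = 572
B→C: (-17)(11) − (-16)(20) = 133
C→D: (-16)(-13) − (4)(11) = 164
D→A: (4)(16) − (15)(-13) = 259
Σ = 1128
Area = |Σ|/2 = 564.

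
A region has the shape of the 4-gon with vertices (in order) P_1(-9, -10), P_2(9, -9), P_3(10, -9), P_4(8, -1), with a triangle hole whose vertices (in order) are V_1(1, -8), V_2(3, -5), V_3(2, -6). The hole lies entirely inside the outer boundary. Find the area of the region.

76

Outer boundary:
Apply Gauss's area formula: 2A = Σ (x_i·y_{i+1} − x_{i+1}·y_i), indices taken mod 4.
Cross-terms: 171, 9, 62, -89  ⇒  Σ = 153
Area = |Σ|/2 = 76.5.
Hole:
Apply the shoelace formula: 2A = Σ (x_i·y_{i+1} − x_{i+1}·y_i), indices taken mod 3.
Cross-terms: 19, -8, -10  ⇒  Σ = 1
Area = |Σ|/2 = 0.5.
Net area = 76.5 − 0.5 = 76.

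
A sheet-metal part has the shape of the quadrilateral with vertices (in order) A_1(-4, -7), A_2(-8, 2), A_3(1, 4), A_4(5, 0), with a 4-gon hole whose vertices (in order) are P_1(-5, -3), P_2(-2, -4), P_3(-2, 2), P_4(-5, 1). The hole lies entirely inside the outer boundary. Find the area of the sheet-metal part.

61.5

Outer boundary:
Apply the shoelace (surveyor's) formula: 2A = Σ (x_i·y_{i+1} − x_{i+1}·y_i), indices taken mod 4.
A_1→A_2: (-4)(2) − (-8)(-7) = -64
A_2→A_3: (-8)(4) − (1)(2) = -34
A_3→A_4: (1)(0) − (5)(4) = -20
A_4→A_1: (5)(-7) − (-4)(0) = -35
Σ = -153
Area = |Σ|/2 = 76.5.
Hole:
Σ = (14) + (-12) + (8) + (20) = 30
Area = |Σ|/2 = 15.
Net area = 76.5 − 15 = 61.5.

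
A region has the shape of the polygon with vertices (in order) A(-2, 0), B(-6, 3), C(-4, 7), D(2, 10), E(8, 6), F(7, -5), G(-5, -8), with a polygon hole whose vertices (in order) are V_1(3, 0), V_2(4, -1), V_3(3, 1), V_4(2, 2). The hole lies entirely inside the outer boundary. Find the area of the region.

Outer boundary:
Apply the shoelace formula: 2A = Σ (x_i·y_{i+1} − x_{i+1}·y_i), indices taken mod 7.
Cross-terms: -6, -30, -54, -68, -82, -81, -16  ⇒  Σ = -337
Area = |Σ|/2 = 168.5.
Hole:
Apply the surveyor's formula: 2A = Σ (x_i·y_{i+1} − x_{i+1}·y_i), indices taken mod 4.
Σ = (-3) + (7) + (4) + (-6) = 2
Area = |Σ|/2 = 1.
Net area = 168.5 − 1 = 167.5.

167.5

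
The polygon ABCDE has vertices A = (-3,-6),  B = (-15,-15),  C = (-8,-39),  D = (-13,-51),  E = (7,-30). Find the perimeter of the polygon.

108

|AB| = √((-12)² + (-9)²) = √225 = 15
|BC| = √((7)² + (-24)²) = √625 = 25
|CD| = √((-5)² + (-12)²) = √169 = 13
|DE| = √((20)² + (21)²) = √841 = 29
|EA| = √((-10)² + (24)²) = √676 = 26
Perimeter = 15 + 25 + 13 + 29 + 26 = 108.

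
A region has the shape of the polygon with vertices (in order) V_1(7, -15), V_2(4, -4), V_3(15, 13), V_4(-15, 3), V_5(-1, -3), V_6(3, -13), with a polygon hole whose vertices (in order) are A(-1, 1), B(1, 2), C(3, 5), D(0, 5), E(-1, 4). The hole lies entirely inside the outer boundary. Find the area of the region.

240.5

Outer boundary:
Σ = (32) + (112) + (240) + (48) + (22) + (46) = 500
Area = |Σ|/2 = 250.
Hole:
Apply Gauss's area formula: 2A = Σ (x_i·y_{i+1} − x_{i+1}·y_i), indices taken mod 5.
Cross-terms: -3, -1, 15, 5, 3  ⇒  Σ = 19
Area = |Σ|/2 = 9.5.
Net area = 250 − 9.5 = 240.5.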